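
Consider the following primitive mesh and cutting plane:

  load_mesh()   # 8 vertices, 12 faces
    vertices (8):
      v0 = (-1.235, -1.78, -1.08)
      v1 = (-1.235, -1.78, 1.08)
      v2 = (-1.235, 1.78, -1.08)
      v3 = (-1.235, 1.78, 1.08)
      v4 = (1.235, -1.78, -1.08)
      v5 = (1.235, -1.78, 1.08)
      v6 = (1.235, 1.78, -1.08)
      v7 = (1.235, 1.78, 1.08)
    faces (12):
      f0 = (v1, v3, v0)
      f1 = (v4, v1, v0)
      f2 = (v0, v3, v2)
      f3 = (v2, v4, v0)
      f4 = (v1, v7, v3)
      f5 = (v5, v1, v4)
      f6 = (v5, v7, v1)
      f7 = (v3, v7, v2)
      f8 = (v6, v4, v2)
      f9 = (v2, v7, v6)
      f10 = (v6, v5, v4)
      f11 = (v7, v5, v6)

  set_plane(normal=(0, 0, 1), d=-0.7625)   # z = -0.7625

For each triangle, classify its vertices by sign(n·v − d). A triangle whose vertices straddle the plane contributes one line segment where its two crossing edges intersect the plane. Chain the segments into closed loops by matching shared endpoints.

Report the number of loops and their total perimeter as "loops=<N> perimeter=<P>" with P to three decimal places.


loops=1 perimeter=12.060

Straddling triangles (8 of 12):
  (v1,v3,v0) [++-] → (-1.235, -1.25671, -0.7625)–(-1.235, -1.78, -0.7625)  len=0.5233
  (v4,v1,v0) [-+-] → (0.871933, -1.78, -0.7625)–(-1.235, -1.78, -0.7625)  len=2.1069
  (v0,v3,v2) [-+-] → (-1.235, -1.25671, -0.7625)–(-1.235, 1.78, -0.7625)  len=3.0367
  (v5,v1,v4) [++-] → (0.871933, -1.78, -0.7625)–(1.235, -1.78, -0.7625)  len=0.3631
  (v3,v7,v2) [++-] → (-0.871933, 1.78, -0.7625)–(-1.235, 1.78, -0.7625)  len=0.3631
  (v2,v7,v6) [-+-] → (-0.871933, 1.78, -0.7625)–(1.235, 1.78, -0.7625)  len=2.1069
  (v6,v5,v4) [-+-] → (1.235, 1.25671, -0.7625)–(1.235, -1.78, -0.7625)  len=3.0367
  (v7,v5,v6) [++-] → (1.235, 1.25671, -0.7625)–(1.235, 1.78, -0.7625)  len=0.5233

Chained into 1 loop(s):
  loop 1: 8 segments, perimeter = 12.0600
Total perimeter = 12.060


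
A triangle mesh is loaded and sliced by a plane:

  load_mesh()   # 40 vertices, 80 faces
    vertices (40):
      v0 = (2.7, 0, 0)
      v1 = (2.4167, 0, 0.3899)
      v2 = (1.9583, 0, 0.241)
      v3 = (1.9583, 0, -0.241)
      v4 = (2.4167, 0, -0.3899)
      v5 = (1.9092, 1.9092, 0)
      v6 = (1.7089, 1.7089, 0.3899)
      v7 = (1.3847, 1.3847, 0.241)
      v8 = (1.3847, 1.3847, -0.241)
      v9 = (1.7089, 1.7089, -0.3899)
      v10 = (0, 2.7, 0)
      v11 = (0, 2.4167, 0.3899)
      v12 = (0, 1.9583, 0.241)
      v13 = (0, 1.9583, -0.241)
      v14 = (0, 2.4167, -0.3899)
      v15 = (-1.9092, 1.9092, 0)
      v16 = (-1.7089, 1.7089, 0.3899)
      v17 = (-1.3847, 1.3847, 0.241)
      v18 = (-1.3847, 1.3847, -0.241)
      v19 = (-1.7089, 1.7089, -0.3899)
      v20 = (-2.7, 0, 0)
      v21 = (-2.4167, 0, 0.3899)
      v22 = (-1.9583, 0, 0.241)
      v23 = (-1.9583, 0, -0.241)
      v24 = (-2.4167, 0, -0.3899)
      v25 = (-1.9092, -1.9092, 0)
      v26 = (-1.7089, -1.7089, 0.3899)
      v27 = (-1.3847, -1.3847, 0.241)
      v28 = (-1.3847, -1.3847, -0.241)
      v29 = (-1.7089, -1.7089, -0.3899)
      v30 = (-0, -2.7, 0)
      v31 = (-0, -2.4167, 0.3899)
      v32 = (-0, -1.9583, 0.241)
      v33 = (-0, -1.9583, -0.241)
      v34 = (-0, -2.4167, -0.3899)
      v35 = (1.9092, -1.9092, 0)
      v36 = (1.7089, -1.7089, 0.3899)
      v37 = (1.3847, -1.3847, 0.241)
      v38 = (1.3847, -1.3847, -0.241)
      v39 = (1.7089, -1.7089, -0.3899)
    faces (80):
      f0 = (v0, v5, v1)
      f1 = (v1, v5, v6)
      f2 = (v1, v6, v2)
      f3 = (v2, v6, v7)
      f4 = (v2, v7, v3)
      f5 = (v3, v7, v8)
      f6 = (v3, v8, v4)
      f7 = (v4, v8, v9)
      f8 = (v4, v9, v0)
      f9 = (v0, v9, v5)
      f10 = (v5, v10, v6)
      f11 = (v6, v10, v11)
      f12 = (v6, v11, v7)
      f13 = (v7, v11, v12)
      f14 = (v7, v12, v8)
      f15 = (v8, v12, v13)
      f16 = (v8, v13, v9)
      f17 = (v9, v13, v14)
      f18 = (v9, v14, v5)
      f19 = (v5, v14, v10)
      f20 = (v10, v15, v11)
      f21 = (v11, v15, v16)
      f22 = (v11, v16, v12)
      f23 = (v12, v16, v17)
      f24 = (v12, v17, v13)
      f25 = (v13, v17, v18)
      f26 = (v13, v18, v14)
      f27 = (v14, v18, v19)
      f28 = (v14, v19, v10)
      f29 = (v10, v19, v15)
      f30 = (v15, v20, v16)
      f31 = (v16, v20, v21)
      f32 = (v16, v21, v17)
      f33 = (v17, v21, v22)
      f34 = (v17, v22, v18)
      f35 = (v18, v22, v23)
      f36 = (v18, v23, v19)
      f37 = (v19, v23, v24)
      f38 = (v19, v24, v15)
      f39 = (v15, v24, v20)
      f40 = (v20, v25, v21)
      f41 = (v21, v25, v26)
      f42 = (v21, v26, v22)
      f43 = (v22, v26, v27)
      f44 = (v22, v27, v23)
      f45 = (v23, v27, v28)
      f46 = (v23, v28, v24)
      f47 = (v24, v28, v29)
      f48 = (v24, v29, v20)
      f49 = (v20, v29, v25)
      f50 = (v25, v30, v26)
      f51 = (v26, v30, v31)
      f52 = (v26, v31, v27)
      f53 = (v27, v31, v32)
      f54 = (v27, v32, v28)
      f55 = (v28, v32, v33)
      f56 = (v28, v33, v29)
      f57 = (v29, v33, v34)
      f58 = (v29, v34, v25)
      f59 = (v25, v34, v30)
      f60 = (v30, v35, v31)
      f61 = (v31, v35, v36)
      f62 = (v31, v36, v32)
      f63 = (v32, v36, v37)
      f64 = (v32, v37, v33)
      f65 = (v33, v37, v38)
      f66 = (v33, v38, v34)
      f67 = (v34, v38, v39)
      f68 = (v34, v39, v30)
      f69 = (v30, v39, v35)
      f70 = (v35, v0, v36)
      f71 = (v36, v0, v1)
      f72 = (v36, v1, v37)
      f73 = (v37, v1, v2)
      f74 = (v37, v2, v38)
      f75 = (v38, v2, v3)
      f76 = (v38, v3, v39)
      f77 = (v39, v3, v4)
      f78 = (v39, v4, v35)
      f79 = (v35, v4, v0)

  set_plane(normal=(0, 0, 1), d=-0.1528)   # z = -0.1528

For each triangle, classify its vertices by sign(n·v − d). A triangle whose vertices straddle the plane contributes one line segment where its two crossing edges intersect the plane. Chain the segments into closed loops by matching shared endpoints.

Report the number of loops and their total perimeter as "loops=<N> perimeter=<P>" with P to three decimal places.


Straddling triangles (32 of 80):
  (v2,v7,v3) [++-] → (1.85334, 0.253383, -0.1528)–(1.9583, 0, -0.1528)  len=0.2743
  (v3,v7,v8) [-+-] → (1.85334, 0.253383, -0.1528)–(1.3847, 1.3847, -0.1528)  len=1.2245
  (v4,v9,v0) [--+] → (2.31159, 0.66971, -0.1528)–(2.58898, 0, -0.1528)  len=0.7249
  (v0,v9,v5) [+-+] → (2.31159, 0.66971, -0.1528)–(1.8307, 1.8307, -0.1528)  len=1.2566
  (v7,v12,v8) [++-] → (1.13132, 1.48966, -0.1528)–(1.3847, 1.3847, -0.1528)  len=0.2743
  (v8,v12,v13) [-+-] → (1.13132, 1.48966, -0.1528)–(0, 1.9583, -0.1528)  len=1.2245
  (v9,v14,v5) [--+] → (1.16099, 2.10809, -0.1528)–(1.8307, 1.8307, -0.1528)  len=0.7249
  (v5,v14,v10) [+-+] → (1.16099, 2.10809, -0.1528)–(0, 2.58898, -0.1528)  len=1.2566
  (v12,v17,v13) [++-] → (-0.253383, 1.85334, -0.1528)–(0, 1.9583, -0.1528)  len=0.2743
  (v13,v17,v18) [-+-] → (-0.253383, 1.85334, -0.1528)–(-1.3847, 1.3847, -0.1528)  len=1.2245
  (v14,v19,v10) [--+] → (-0.66971, 2.31159, -0.1528)–(0, 2.58898, -0.1528)  len=0.7249
  (v10,v19,v15) [+-+] → (-0.66971, 2.31159, -0.1528)–(-1.8307, 1.8307, -0.1528)  len=1.2566
  (v17,v22,v18) [++-] → (-1.48966, 1.13132, -0.1528)–(-1.3847, 1.3847, -0.1528)  len=0.2743
  (v18,v22,v23) [-+-] → (-1.48966, 1.13132, -0.1528)–(-1.9583, 0, -0.1528)  len=1.2245
  (v19,v24,v15) [--+] → (-2.10809, 1.16099, -0.1528)–(-1.8307, 1.8307, -0.1528)  len=0.7249
  (v15,v24,v20) [+-+] → (-2.10809, 1.16099, -0.1528)–(-2.58898, 0, -0.1528)  len=1.2566
  (v22,v27,v23) [++-] → (-1.85334, -0.253383, -0.1528)–(-1.9583, 0, -0.1528)  len=0.2743
  (v23,v27,v28) [-+-] → (-1.85334, -0.253383, -0.1528)–(-1.3847, -1.3847, -0.1528)  len=1.2245
  (v24,v29,v20) [--+] → (-2.31159, -0.66971, -0.1528)–(-2.58898, 0, -0.1528)  len=0.7249
  (v20,v29,v25) [+-+] → (-2.31159, -0.66971, -0.1528)–(-1.8307, -1.8307, -0.1528)  len=1.2566
  (v27,v32,v28) [++-] → (-1.13132, -1.48966, -0.1528)–(-1.3847, -1.3847, -0.1528)  len=0.2743
  (v28,v32,v33) [-+-] → (-1.13132, -1.48966, -0.1528)–(0, -1.9583, -0.1528)  len=1.2245
  (v29,v34,v25) [--+] → (-1.16099, -2.10809, -0.1528)–(-1.8307, -1.8307, -0.1528)  len=0.7249
  (v25,v34,v30) [+-+] → (-1.16099, -2.10809, -0.1528)–(0, -2.58898, -0.1528)  len=1.2566
  (v32,v37,v33) [++-] → (0.253383, -1.85334, -0.1528)–(0, -1.9583, -0.1528)  len=0.2743
  (v33,v37,v38) [-+-] → (0.253383, -1.85334, -0.1528)–(1.3847, -1.3847, -0.1528)  len=1.2245
  (v34,v39,v30) [--+] → (0.66971, -2.31159, -0.1528)–(0, -2.58898, -0.1528)  len=0.7249
  (v30,v39,v35) [+-+] → (0.66971, -2.31159, -0.1528)–(1.8307, -1.8307, -0.1528)  len=1.2566
  (v37,v2,v38) [++-] → (1.48966, -1.13132, -0.1528)–(1.3847, -1.3847, -0.1528)  len=0.2743
  (v38,v2,v3) [-+-] → (1.48966, -1.13132, -0.1528)–(1.9583, 0, -0.1528)  len=1.2245
  (v39,v4,v35) [--+] → (2.10809, -1.16099, -0.1528)–(1.8307, -1.8307, -0.1528)  len=0.7249
  (v35,v4,v0) [+-+] → (2.10809, -1.16099, -0.1528)–(2.58898, 0, -0.1528)  len=1.2566

Chained into 2 loop(s):
  loop 1: 16 segments, perimeter = 11.9904
  loop 2: 16 segments, perimeter = 15.8522
Total perimeter = 27.843

loops=2 perimeter=27.843


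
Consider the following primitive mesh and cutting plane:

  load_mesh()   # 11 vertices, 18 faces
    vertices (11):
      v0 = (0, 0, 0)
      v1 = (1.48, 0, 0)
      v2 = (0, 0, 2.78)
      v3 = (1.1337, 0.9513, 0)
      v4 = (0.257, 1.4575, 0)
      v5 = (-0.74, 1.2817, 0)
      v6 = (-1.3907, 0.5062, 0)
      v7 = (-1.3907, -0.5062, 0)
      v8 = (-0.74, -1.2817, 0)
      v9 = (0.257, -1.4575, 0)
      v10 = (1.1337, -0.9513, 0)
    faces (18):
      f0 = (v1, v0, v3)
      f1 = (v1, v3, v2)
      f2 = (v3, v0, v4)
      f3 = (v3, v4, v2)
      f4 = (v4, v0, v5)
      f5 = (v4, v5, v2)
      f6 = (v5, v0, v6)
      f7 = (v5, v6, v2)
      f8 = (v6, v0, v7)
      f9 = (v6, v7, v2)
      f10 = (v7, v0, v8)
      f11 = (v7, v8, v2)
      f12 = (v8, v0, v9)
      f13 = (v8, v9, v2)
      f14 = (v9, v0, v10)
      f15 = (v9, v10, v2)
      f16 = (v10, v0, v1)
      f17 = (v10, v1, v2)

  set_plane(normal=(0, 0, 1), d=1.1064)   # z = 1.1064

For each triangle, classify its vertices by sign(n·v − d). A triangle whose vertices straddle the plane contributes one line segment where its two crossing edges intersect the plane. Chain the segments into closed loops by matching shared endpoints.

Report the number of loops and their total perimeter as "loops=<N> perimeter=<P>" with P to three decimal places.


loops=1 perimeter=5.485

Straddling triangles (9 of 18):
  (v1,v3,v2) [--+] → (0.682504, 0.572696, 1.1064)–(0.890981, 0, 1.1064)  len=0.6095
  (v3,v4,v2) [--+] → (0.154718, 0.877436, 1.1064)–(0.682504, 0.572696, 1.1064)  len=0.6094
  (v4,v5,v2) [--+] → (-0.445491, 0.771602, 1.1064)–(0.154718, 0.877436, 1.1064)  len=0.6095
  (v5,v6,v2) [--+] → (-0.837221, 0.30474, 1.1064)–(-0.445491, 0.771602, 1.1064)  len=0.6094
  (v6,v7,v2) [--+] → (-0.837221, -0.30474, 1.1064)–(-0.837221, 0.30474, 1.1064)  len=0.6095
  (v7,v8,v2) [--+] → (-0.445491, -0.771602, 1.1064)–(-0.837221, -0.30474, 1.1064)  len=0.6094
  (v8,v9,v2) [--+] → (0.154718, -0.877436, 1.1064)–(-0.445491, -0.771602, 1.1064)  len=0.6095
  (v9,v10,v2) [--+] → (0.682504, -0.572696, 1.1064)–(0.154718, -0.877436, 1.1064)  len=0.6094
  (v10,v1,v2) [--+] → (0.890981, 0, 1.1064)–(0.682504, -0.572696, 1.1064)  len=0.6095

Chained into 1 loop(s):
  loop 1: 9 segments, perimeter = 5.4851
Total perimeter = 5.485


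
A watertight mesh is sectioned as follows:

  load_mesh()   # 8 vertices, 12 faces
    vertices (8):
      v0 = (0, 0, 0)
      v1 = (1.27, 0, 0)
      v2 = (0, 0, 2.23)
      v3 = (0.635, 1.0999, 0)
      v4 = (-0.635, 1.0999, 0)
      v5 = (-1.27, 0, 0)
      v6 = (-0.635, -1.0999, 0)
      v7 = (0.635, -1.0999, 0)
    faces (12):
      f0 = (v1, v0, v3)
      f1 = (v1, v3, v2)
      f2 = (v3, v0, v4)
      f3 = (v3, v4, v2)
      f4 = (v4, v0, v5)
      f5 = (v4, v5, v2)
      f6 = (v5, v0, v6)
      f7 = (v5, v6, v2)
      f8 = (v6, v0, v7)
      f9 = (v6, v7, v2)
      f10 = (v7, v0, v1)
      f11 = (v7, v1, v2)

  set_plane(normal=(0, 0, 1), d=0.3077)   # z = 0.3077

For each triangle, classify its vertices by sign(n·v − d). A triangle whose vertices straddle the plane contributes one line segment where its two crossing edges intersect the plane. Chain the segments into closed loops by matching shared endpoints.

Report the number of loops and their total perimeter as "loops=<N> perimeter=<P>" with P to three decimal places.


loops=1 perimeter=6.569

Straddling triangles (6 of 12):
  (v1,v3,v2) [--+] → (0.547381, 0.948134, 0.3077)–(1.09476, 0, 0.3077)  len=1.0948
  (v3,v4,v2) [--+] → (-0.547381, 0.948134, 0.3077)–(0.547381, 0.948134, 0.3077)  len=1.0948
  (v4,v5,v2) [--+] → (-1.09476, 0, 0.3077)–(-0.547381, 0.948134, 0.3077)  len=1.0948
  (v5,v6,v2) [--+] → (-0.547381, -0.948134, 0.3077)–(-1.09476, 0, 0.3077)  len=1.0948
  (v6,v7,v2) [--+] → (0.547381, -0.948134, 0.3077)–(-0.547381, -0.948134, 0.3077)  len=1.0948
  (v7,v1,v2) [--+] → (1.09476, 0, 0.3077)–(0.547381, -0.948134, 0.3077)  len=1.0948

Chained into 1 loop(s):
  loop 1: 6 segments, perimeter = 6.5687
Total perimeter = 6.569


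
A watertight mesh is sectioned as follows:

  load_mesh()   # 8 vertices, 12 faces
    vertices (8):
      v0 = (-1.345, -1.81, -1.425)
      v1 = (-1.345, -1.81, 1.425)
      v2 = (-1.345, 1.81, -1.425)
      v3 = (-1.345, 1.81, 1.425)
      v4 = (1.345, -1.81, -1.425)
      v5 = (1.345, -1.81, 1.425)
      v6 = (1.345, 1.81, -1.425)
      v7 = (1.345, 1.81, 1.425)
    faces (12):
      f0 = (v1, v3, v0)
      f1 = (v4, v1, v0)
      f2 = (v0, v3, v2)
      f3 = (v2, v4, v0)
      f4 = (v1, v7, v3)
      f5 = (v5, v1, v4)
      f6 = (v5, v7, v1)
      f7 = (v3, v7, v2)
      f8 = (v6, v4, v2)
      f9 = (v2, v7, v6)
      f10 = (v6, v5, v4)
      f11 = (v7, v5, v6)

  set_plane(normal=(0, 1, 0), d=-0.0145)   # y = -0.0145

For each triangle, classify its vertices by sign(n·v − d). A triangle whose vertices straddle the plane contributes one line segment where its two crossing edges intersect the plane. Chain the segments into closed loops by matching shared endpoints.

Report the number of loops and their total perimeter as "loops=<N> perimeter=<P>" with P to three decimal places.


Straddling triangles (8 of 12):
  (v1,v3,v0) [-+-] → (-1.345, -0.0145, 1.425)–(-1.345, -0.0145, -0.0114157)  len=1.4364
  (v0,v3,v2) [-++] → (-1.345, -0.0145, -0.0114157)–(-1.345, -0.0145, -1.425)  len=1.4136
  (v2,v4,v0) [+--] → (0.0107749, -0.0145, -1.425)–(-1.345, -0.0145, -1.425)  len=1.3558
  (v1,v7,v3) [-++] → (-0.0107749, -0.0145, 1.425)–(-1.345, -0.0145, 1.425)  len=1.3342
  (v5,v7,v1) [-+-] → (1.345, -0.0145, 1.425)–(-0.0107749, -0.0145, 1.425)  len=1.3558
  (v6,v4,v2) [+-+] → (1.345, -0.0145, -1.425)–(0.0107749, -0.0145, -1.425)  len=1.3342
  (v6,v5,v4) [+--] → (1.345, -0.0145, 0.0114157)–(1.345, -0.0145, -1.425)  len=1.4364
  (v7,v5,v6) [+-+] → (1.345, -0.0145, 1.425)–(1.345, -0.0145, 0.0114157)  len=1.4136

Chained into 1 loop(s):
  loop 1: 8 segments, perimeter = 11.0800
Total perimeter = 11.080

loops=1 perimeter=11.080


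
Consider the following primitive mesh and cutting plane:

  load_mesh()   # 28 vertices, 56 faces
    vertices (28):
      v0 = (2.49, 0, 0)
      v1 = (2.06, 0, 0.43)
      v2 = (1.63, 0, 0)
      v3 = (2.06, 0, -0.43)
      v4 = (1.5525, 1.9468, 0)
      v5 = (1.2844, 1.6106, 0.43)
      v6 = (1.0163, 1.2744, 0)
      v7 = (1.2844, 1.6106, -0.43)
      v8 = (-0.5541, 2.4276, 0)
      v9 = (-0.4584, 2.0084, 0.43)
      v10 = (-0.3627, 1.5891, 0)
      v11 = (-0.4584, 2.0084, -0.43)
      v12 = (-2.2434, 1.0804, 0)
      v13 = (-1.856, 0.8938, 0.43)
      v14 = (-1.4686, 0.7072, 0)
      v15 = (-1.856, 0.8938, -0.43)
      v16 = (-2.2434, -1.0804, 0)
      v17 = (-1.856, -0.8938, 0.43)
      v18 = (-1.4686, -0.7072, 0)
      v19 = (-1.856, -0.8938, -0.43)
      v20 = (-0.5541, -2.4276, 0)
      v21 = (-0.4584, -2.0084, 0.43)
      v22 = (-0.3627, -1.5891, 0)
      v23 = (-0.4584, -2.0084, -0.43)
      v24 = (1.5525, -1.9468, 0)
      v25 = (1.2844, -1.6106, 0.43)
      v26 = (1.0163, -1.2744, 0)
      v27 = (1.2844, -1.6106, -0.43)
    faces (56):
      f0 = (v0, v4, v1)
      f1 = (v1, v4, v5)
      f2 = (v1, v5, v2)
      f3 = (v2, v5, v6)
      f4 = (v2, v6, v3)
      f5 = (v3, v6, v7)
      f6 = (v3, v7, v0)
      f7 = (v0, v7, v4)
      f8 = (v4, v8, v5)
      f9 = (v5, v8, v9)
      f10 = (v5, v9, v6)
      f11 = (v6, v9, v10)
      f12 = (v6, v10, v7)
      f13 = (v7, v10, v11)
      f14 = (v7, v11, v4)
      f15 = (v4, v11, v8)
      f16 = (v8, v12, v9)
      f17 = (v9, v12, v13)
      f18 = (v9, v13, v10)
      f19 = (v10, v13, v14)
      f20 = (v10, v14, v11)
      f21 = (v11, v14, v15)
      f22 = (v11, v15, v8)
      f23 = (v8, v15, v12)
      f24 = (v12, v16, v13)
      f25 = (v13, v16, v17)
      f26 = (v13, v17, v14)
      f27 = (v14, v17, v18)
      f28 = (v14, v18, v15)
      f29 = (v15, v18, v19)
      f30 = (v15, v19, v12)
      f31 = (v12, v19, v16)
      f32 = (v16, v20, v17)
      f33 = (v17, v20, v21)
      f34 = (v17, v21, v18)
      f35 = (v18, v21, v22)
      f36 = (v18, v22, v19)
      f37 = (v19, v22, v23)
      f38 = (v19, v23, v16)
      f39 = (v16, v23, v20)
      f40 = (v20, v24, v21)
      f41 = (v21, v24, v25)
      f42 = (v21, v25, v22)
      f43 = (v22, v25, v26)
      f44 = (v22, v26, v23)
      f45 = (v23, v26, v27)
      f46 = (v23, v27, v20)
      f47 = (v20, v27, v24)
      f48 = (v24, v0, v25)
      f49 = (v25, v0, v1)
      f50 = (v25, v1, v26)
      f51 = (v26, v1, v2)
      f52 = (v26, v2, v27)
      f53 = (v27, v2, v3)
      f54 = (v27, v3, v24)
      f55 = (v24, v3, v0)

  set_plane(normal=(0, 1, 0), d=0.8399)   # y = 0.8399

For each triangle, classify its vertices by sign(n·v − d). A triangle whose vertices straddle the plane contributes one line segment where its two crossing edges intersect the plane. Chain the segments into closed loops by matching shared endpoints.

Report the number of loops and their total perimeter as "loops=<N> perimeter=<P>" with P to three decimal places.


loops=2 perimeter=4.999

Straddling triangles (18 of 56):
  (v0,v4,v1) [-+-] → (2.08554, 0.8399, 0)–(1.84105, 0.8399, 0.244487)  len=0.3458
  (v1,v4,v5) [-++] → (1.84105, 0.8399, 0.244487)–(1.65554, 0.8399, 0.43)  len=0.2624
  (v1,v5,v2) [-+-] → (1.65554, 0.8399, 0.43)–(1.44978, 0.8399, 0.224238)  len=0.2910
  (v2,v5,v6) [-++] → (1.44978, 0.8399, 0.224238)–(1.22554, 0.8399, 0)  len=0.3171
  (v2,v6,v3) [-+-] → (1.22554, 0.8399, 0)–(1.37214, 0.8399, -0.146606)  len=0.2073
  (v3,v6,v7) [-++] → (1.37214, 0.8399, -0.146606)–(1.65554, 0.8399, -0.43)  len=0.4008
  (v3,v7,v0) [-+-] → (1.65554, 0.8399, -0.43)–(1.8613, 0.8399, -0.224238)  len=0.2910
  (v0,v7,v4) [-++] → (1.8613, 0.8399, -0.224238)–(2.08554, 0.8399, 0)  len=0.3171
  (v10,v13,v14) [++-] → (-1.7441, 0.8399, 0.305793)–(-1.30219, 0.8399, 0)  len=0.5374
  (v10,v14,v11) [+-+] → (-1.30219, 0.8399, 0)–(-1.36558, 0.8399, -0.0438526)  len=0.0771
  (v11,v14,v15) [+-+] → (-1.36558, 0.8399, -0.0438526)–(-1.7441, 0.8399, -0.305793)  len=0.4603
  (v12,v16,v13) [+-+] → (-2.2434, 0.8399, 0)–(-1.86658, 0.8399, 0.41826)  len=0.5630
  (v13,v16,v17) [+--] → (-1.86658, 0.8399, 0.41826)–(-1.856, 0.8399, 0.43)  len=0.0158
  (v13,v17,v14) [+--] → (-1.856, 0.8399, 0.43)–(-1.7441, 0.8399, 0.305793)  len=0.1672
  (v14,v18,v15) [--+] → (-1.84296, 0.8399, -0.415523)–(-1.7441, 0.8399, -0.305793)  len=0.1477
  (v15,v18,v19) [+--] → (-1.84296, 0.8399, -0.415523)–(-1.856, 0.8399, -0.43)  len=0.0195
  (v15,v19,v12) [+-+] → (-1.856, 0.8399, -0.43)–(-2.19621, 0.8399, -0.0523832)  len=0.5083
  (v12,v19,v16) [+--] → (-2.19621, 0.8399, -0.0523832)–(-2.2434, 0.8399, 0)  len=0.0705

Chained into 2 loop(s):
  loop 1: 8 segments, perimeter = 2.4324
  loop 2: 10 segments, perimeter = 2.5667
Total perimeter = 4.999


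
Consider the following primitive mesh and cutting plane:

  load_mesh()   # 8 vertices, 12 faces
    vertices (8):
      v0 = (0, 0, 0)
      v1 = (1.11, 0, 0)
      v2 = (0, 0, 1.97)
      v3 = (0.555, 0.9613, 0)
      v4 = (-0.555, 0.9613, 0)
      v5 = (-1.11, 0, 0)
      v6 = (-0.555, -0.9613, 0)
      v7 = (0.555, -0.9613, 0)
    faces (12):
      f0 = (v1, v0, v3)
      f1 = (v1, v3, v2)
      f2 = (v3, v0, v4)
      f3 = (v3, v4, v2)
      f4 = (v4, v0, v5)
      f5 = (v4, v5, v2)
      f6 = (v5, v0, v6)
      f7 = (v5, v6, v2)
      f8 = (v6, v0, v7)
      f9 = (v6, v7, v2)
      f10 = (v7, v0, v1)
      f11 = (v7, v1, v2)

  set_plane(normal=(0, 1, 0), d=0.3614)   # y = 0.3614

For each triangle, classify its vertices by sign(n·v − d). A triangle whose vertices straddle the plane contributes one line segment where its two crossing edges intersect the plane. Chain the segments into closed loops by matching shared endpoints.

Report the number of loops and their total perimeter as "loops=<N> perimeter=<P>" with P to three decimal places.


loops=1 perimeter=5.042

Straddling triangles (6 of 12):
  (v1,v0,v3) [--+] → (0.208652, 0.3614, 0)–(0.901348, 0.3614, 0)  len=0.6927
  (v1,v3,v2) [-+-] → (0.901348, 0.3614, 0)–(0.208652, 0.3614, 1.22938)  len=1.4111
  (v3,v0,v4) [+-+] → (0.208652, 0.3614, 0)–(-0.208652, 0.3614, 0)  len=0.4173
  (v3,v4,v2) [++-] → (-0.208652, 0.3614, 1.22938)–(0.208652, 0.3614, 1.22938)  len=0.4173
  (v4,v0,v5) [+--] → (-0.208652, 0.3614, 0)–(-0.901348, 0.3614, 0)  len=0.6927
  (v4,v5,v2) [+--] → (-0.901348, 0.3614, 0)–(-0.208652, 0.3614, 1.22938)  len=1.4111

Chained into 1 loop(s):
  loop 1: 6 segments, perimeter = 5.0422
Total perimeter = 5.042


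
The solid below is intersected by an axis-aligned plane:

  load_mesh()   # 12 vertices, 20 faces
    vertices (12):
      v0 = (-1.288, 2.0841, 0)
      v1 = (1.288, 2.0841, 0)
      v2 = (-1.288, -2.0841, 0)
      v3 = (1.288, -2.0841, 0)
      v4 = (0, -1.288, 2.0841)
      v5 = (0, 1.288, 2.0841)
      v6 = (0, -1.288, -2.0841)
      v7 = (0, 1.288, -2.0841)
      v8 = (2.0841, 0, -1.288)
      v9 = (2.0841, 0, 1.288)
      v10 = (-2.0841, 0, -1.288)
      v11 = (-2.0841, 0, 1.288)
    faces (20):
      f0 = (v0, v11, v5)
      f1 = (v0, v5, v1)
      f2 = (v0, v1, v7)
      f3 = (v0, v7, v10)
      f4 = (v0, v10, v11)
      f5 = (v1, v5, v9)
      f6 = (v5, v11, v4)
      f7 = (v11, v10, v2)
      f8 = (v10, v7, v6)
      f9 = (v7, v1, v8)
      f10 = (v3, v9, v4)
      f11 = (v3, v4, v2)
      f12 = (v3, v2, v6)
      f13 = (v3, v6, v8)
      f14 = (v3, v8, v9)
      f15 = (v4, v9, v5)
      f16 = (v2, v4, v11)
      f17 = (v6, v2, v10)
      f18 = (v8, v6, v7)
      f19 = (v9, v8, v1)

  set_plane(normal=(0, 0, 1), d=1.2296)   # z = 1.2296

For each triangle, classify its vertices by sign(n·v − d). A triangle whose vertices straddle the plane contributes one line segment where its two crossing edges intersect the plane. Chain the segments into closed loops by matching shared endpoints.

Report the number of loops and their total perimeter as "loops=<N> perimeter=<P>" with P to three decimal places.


loops=1 perimeter=11.115

Straddling triangles (10 of 20):
  (v0,v11,v5) [-++] → (-2.048, 0.0944965, 1.2296)–(-0.528092, 1.61441, 1.2296)  len=2.1495
  (v0,v5,v1) [-+-] → (-0.528092, 1.61441, 1.2296)–(0.528092, 1.61441, 1.2296)  len=1.0562
  (v0,v10,v11) [--+] → (-2.0841, 0, 1.2296)–(-2.048, 0.0944965, 1.2296)  len=0.1012
  (v1,v5,v9) [-++] → (0.528092, 1.61441, 1.2296)–(2.048, 0.0944965, 1.2296)  len=2.1495
  (v11,v10,v2) [+--] → (-2.0841, 0, 1.2296)–(-2.048, -0.0944965, 1.2296)  len=0.1012
  (v3,v9,v4) [-++] → (2.048, -0.0944965, 1.2296)–(0.528092, -1.61441, 1.2296)  len=2.1495
  (v3,v4,v2) [-+-] → (0.528092, -1.61441, 1.2296)–(-0.528092, -1.61441, 1.2296)  len=1.0562
  (v3,v8,v9) [--+] → (2.0841, 0, 1.2296)–(2.048, -0.0944965, 1.2296)  len=0.1012
  (v2,v4,v11) [-++] → (-0.528092, -1.61441, 1.2296)–(-2.048, -0.0944965, 1.2296)  len=2.1495
  (v9,v8,v1) [+--] → (2.0841, 0, 1.2296)–(2.048, 0.0944965, 1.2296)  len=0.1012

Chained into 1 loop(s):
  loop 1: 10 segments, perimeter = 11.1149
Total perimeter = 11.115


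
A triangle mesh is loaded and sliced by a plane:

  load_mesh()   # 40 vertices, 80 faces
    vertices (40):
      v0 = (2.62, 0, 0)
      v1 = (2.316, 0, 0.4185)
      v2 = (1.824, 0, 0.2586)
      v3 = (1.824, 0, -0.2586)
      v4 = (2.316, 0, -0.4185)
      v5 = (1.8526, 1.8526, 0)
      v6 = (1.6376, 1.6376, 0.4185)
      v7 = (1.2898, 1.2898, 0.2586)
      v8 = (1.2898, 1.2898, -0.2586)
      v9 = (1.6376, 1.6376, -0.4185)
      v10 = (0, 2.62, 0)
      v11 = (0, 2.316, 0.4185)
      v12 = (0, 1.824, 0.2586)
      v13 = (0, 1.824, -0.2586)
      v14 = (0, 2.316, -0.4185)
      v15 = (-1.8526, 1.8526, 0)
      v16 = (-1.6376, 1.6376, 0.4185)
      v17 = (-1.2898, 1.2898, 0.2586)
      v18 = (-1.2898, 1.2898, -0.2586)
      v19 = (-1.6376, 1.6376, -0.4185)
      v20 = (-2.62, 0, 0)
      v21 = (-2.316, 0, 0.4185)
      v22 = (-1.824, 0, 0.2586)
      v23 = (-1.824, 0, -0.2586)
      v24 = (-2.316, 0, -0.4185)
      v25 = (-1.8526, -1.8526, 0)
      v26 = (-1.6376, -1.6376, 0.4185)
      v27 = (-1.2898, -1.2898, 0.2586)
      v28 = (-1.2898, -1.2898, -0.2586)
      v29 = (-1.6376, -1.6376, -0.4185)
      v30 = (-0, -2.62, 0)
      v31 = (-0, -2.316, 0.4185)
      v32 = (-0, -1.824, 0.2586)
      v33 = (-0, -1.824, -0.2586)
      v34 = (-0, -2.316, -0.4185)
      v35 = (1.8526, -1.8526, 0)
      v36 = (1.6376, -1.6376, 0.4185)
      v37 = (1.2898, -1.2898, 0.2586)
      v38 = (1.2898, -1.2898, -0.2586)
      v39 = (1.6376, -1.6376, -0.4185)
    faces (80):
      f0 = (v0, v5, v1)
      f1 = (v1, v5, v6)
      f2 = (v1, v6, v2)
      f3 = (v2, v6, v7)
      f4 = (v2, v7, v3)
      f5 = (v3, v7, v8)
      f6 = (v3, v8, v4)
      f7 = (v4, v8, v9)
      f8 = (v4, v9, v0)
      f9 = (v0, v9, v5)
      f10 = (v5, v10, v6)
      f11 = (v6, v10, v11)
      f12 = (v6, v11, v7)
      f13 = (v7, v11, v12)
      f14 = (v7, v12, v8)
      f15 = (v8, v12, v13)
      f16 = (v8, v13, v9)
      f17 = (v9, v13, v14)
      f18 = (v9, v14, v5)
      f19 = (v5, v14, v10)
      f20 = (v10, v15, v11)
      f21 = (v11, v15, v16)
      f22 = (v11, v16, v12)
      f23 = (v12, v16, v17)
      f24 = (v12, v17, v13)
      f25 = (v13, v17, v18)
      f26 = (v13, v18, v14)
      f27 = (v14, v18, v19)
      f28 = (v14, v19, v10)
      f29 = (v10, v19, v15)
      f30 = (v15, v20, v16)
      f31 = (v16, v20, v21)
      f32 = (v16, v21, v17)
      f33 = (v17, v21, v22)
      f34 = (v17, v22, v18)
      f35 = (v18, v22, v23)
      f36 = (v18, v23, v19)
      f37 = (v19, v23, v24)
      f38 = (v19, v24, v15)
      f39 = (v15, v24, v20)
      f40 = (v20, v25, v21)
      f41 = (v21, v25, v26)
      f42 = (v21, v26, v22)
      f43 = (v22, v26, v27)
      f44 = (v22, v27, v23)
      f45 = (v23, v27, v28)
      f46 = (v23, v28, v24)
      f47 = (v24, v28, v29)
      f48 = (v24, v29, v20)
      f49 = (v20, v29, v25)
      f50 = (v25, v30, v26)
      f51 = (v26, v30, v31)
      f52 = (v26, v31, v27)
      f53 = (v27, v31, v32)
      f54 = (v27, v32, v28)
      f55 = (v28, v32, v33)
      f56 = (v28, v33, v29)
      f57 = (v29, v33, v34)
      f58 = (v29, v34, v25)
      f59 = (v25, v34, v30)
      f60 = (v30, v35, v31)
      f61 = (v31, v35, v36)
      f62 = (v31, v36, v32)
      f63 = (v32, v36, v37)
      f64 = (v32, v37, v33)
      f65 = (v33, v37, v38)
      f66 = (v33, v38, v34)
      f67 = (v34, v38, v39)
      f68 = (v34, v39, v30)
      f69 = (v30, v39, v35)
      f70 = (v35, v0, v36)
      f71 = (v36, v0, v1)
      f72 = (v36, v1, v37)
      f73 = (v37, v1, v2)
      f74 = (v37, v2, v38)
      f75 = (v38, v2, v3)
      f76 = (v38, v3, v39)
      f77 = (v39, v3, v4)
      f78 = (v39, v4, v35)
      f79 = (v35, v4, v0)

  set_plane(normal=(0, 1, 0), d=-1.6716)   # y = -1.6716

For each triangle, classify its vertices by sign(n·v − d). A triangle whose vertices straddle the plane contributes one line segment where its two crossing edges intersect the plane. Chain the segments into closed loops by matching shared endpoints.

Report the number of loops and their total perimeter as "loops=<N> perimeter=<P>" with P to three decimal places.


Straddling triangles (24 of 80):
  (v20,v25,v21) [+-+] → (-1.92758, -1.6716, 0)–(-1.89787, -1.6716, 0.0408877)  len=0.0505
  (v21,v25,v26) [+-+] → (-1.89787, -1.6716, 0.0408877)–(-1.6716, -1.6716, 0.352319)  len=0.3850
  (v20,v29,v25) [++-] → (-1.6716, -1.6716, -0.352319)–(-1.92758, -1.6716, 0)  len=0.4355
  (v25,v30,v26) [--+] → (-1.58092, -1.6716, 0.404016)–(-1.6716, -1.6716, 0.352319)  len=0.1044
  (v26,v30,v31) [+--] → (-1.58092, -1.6716, 0.404016)–(-1.55553, -1.6716, 0.4185)  len=0.0292
  (v26,v31,v27) [+-+] → (-1.55553, -1.6716, 0.4185)–(-0.809927, -1.6716, 0.318091)  len=0.7523
  (v27,v31,v32) [+--] → (-0.809927, -1.6716, 0.318091)–(-0.367962, -1.6716, 0.2586)  len=0.4460
  (v27,v32,v28) [+-+] → (-0.367962, -1.6716, 0.2586)–(-0.367962, -1.6716, 0.11105)  len=0.1476
  (v28,v32,v33) [+--] → (-0.367962, -1.6716, 0.11105)–(-0.367962, -1.6716, -0.2586)  len=0.3696
  (v28,v33,v29) [+-+] → (-0.367962, -1.6716, -0.2586)–(-1.3389, -1.6716, -0.389334)  len=0.9797
  (v29,v33,v34) [+--] → (-1.3389, -1.6716, -0.389334)–(-1.55553, -1.6716, -0.4185)  len=0.2186
  (v29,v34,v25) [+--] → (-1.55553, -1.6716, -0.4185)–(-1.6716, -1.6716, -0.352319)  len=0.1336
  (v31,v35,v36) [--+] → (1.6716, -1.6716, 0.352319)–(1.55553, -1.6716, 0.4185)  len=0.1336
  (v31,v36,v32) [-+-] → (1.55553, -1.6716, 0.4185)–(1.3389, -1.6716, 0.389334)  len=0.2186
  (v32,v36,v37) [-++] → (1.3389, -1.6716, 0.389334)–(0.367962, -1.6716, 0.2586)  len=0.9797
  (v32,v37,v33) [-+-] → (0.367962, -1.6716, 0.2586)–(0.367962, -1.6716, -0.11105)  len=0.3696
  (v33,v37,v38) [-++] → (0.367962, -1.6716, -0.11105)–(0.367962, -1.6716, -0.2586)  len=0.1476
  (v33,v38,v34) [-+-] → (0.367962, -1.6716, -0.2586)–(0.809927, -1.6716, -0.318091)  len=0.4460
  (v34,v38,v39) [-++] → (0.809927, -1.6716, -0.318091)–(1.55553, -1.6716, -0.4185)  len=0.7523
  (v34,v39,v30) [-+-] → (1.55553, -1.6716, -0.4185)–(1.58092, -1.6716, -0.404016)  len=0.0292
  (v30,v39,v35) [-+-] → (1.58092, -1.6716, -0.404016)–(1.6716, -1.6716, -0.352319)  len=0.1044
  (v35,v0,v36) [-++] → (1.92758, -1.6716, 0)–(1.6716, -1.6716, 0.352319)  len=0.4355
  (v39,v4,v35) [++-] → (1.89787, -1.6716, -0.0408877)–(1.6716, -1.6716, -0.352319)  len=0.3850
  (v35,v4,v0) [-++] → (1.89787, -1.6716, -0.0408877)–(1.92758, -1.6716, 0)  len=0.0505

Chained into 2 loop(s):
  loop 1: 12 segments, perimeter = 4.0520
  loop 2: 12 segments, perimeter = 4.0520
Total perimeter = 8.104

loops=2 perimeter=8.104


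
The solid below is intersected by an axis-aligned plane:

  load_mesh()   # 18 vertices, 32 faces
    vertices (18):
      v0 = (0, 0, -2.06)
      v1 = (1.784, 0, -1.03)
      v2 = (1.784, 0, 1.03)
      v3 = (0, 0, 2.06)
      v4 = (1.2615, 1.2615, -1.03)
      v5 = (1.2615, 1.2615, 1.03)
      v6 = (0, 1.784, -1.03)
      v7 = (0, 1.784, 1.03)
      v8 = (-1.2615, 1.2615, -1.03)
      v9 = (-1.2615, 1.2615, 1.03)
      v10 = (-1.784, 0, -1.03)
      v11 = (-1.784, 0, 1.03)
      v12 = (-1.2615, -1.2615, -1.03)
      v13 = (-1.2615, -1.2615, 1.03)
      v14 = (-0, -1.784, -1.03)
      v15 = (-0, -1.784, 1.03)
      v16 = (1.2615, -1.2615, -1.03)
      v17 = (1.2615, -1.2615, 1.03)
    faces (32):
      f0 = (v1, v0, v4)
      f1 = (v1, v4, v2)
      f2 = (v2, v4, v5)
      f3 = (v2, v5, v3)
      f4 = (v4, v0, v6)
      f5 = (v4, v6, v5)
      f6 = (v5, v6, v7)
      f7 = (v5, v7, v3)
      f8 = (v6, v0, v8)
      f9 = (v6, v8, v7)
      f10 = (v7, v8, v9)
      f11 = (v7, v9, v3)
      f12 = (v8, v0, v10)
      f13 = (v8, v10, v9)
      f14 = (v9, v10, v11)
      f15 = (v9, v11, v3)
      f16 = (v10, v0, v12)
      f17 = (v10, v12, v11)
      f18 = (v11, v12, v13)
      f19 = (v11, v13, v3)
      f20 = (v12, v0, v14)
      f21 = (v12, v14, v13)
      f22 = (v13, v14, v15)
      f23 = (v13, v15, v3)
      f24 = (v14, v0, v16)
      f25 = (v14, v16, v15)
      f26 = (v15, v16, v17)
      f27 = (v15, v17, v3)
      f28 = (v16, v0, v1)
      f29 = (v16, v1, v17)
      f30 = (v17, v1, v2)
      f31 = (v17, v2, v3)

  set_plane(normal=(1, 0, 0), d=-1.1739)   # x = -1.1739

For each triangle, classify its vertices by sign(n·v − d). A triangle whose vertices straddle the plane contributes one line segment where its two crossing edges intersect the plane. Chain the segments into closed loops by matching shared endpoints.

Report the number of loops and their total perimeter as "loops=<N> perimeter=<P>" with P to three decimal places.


loops=1 perimeter=9.520

Straddling triangles (12 of 32):
  (v6,v0,v8) [++-] → (-1.1739, 1.1739, -1.10152)–(-1.1739, 1.29778, -1.03)  len=0.1430
  (v6,v8,v7) [+-+] → (-1.1739, 1.29778, -1.03)–(-1.1739, 1.29778, -0.886951)  len=0.1430
  (v7,v8,v9) [+--] → (-1.1739, 1.29778, -0.886951)–(-1.1739, 1.29778, 1.03)  len=1.9170
  (v7,v9,v3) [+-+] → (-1.1739, 1.29778, 1.03)–(-1.1739, 1.1739, 1.10152)  len=0.1430
  (v8,v0,v10) [-+-] → (-1.1739, 1.1739, -1.10152)–(-1.1739, 0, -1.38224)  len=1.2070
  (v9,v11,v3) [--+] → (-1.1739, 0, 1.38224)–(-1.1739, 1.1739, 1.10152)  len=1.2070
  (v10,v0,v12) [-+-] → (-1.1739, 0, -1.38224)–(-1.1739, -1.1739, -1.10152)  len=1.2070
  (v11,v13,v3) [--+] → (-1.1739, -1.1739, 1.10152)–(-1.1739, 0, 1.38224)  len=1.2070
  (v12,v0,v14) [-++] → (-1.1739, -1.1739, -1.10152)–(-1.1739, -1.29778, -1.03)  len=0.1430
  (v12,v14,v13) [-+-] → (-1.1739, -1.29778, -1.03)–(-1.1739, -1.29778, 0.886951)  len=1.9170
  (v13,v14,v15) [-++] → (-1.1739, -1.29778, 0.886951)–(-1.1739, -1.29778, 1.03)  len=0.1430
  (v13,v15,v3) [-++] → (-1.1739, -1.29778, 1.03)–(-1.1739, -1.1739, 1.10152)  len=0.1430

Chained into 1 loop(s):
  loop 1: 12 segments, perimeter = 9.5202
Total perimeter = 9.520


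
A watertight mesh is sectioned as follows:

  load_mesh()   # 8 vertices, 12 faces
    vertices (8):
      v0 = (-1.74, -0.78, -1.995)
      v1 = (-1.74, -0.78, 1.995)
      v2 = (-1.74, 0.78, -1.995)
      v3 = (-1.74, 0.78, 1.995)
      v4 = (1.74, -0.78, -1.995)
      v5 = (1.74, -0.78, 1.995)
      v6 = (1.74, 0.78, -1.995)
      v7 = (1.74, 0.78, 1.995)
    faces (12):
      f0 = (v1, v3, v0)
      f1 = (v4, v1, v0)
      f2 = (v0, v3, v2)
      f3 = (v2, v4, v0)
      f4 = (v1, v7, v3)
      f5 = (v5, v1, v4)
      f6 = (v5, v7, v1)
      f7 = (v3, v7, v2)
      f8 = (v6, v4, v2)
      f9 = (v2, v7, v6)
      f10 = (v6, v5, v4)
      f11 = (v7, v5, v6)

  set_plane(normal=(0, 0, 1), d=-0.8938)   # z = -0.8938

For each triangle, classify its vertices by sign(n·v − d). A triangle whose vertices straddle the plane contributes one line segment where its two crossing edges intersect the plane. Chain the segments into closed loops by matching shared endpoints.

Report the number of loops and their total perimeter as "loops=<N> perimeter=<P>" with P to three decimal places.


loops=1 perimeter=10.080

Straddling triangles (8 of 12):
  (v1,v3,v0) [++-] → (-1.74, -0.349456, -0.8938)–(-1.74, -0.78, -0.8938)  len=0.4305
  (v4,v1,v0) [-+-] → (0.779555, -0.78, -0.8938)–(-1.74, -0.78, -0.8938)  len=2.5196
  (v0,v3,v2) [-+-] → (-1.74, -0.349456, -0.8938)–(-1.74, 0.78, -0.8938)  len=1.1295
  (v5,v1,v4) [++-] → (0.779555, -0.78, -0.8938)–(1.74, -0.78, -0.8938)  len=0.9604
  (v3,v7,v2) [++-] → (-0.779555, 0.78, -0.8938)–(-1.74, 0.78, -0.8938)  len=0.9604
  (v2,v7,v6) [-+-] → (-0.779555, 0.78, -0.8938)–(1.74, 0.78, -0.8938)  len=2.5196
  (v6,v5,v4) [-+-] → (1.74, 0.349456, -0.8938)–(1.74, -0.78, -0.8938)  len=1.1295
  (v7,v5,v6) [++-] → (1.74, 0.349456, -0.8938)–(1.74, 0.78, -0.8938)  len=0.4305

Chained into 1 loop(s):
  loop 1: 8 segments, perimeter = 10.0800
Total perimeter = 10.080


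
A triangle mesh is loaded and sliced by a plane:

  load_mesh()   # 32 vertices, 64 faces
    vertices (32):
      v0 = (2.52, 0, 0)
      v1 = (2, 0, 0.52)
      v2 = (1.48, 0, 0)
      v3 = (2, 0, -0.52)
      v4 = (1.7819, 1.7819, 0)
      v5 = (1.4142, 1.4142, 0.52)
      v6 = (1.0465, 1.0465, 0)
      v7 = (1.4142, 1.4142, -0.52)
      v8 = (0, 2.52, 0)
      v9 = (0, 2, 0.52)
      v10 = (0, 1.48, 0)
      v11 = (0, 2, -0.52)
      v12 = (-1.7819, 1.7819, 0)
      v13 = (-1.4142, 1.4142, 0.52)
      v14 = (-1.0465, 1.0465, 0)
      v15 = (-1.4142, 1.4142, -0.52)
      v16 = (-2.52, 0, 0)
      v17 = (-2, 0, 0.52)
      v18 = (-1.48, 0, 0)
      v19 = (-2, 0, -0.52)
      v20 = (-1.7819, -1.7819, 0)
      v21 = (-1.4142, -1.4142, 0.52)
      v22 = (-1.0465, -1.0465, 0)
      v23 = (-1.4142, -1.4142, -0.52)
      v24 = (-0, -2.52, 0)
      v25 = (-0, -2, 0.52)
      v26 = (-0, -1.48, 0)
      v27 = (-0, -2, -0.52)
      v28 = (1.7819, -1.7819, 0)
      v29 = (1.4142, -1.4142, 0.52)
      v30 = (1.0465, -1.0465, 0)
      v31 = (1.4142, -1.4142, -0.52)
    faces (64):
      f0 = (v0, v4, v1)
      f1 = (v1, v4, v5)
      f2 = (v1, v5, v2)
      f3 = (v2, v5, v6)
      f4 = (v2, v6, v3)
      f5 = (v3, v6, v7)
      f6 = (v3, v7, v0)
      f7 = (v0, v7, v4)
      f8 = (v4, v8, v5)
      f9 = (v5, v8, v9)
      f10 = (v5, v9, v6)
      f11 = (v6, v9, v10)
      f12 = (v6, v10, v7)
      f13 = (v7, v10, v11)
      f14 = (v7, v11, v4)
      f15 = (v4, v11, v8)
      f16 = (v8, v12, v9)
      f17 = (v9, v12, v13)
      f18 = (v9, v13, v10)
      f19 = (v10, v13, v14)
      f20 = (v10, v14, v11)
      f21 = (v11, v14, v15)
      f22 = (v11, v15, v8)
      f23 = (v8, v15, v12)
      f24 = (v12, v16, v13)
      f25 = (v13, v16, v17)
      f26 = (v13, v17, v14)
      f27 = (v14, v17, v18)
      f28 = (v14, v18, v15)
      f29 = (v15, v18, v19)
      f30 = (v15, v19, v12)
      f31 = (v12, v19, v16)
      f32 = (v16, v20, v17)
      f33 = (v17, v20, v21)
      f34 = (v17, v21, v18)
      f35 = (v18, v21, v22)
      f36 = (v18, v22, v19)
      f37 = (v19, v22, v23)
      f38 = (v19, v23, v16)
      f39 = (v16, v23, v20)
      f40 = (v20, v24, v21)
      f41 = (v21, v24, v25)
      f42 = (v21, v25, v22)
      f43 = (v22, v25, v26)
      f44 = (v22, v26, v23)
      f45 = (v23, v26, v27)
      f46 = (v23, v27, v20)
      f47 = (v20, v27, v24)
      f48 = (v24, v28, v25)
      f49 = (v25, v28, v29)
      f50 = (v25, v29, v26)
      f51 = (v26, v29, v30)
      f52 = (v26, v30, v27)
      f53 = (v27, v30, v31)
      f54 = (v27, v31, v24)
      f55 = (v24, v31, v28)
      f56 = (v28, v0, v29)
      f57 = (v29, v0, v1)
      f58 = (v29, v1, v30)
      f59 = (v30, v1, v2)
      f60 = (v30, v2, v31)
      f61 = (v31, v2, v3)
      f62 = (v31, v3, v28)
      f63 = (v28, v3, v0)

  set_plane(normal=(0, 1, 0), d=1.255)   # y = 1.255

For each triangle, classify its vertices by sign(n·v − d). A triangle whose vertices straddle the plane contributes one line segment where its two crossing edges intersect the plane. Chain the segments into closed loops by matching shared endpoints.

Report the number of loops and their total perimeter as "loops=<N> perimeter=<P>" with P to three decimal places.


loops=2 perimeter=7.297

Straddling triangles (20 of 64):
  (v0,v4,v1) [-+-] → (2.00015, 1.255, 0)–(1.84639, 1.255, 0.153762)  len=0.2175
  (v1,v4,v5) [-++] → (1.84639, 1.255, 0.153762)–(1.48014, 1.255, 0.52)  len=0.5179
  (v1,v5,v2) [-+-] → (1.48014, 1.255, 0.52)–(1.42161, 1.255, 0.461462)  len=0.0828
  (v2,v5,v6) [-+-] → (1.42161, 1.255, 0.461462)–(1.255, 1.255, 0.29486)  len=0.2356
  (v3,v6,v7) [--+] → (1.255, 1.255, -0.29486)–(1.48014, 1.255, -0.52)  len=0.3184
  (v3,v7,v0) [-+-] → (1.48014, 1.255, -0.52)–(1.53868, 1.255, -0.461462)  len=0.0828
  (v0,v7,v4) [-++] → (1.53868, 1.255, -0.461462)–(2.00015, 1.255, 0)  len=0.6526
  (v5,v9,v6) [++-] → (0.817664, 1.255, 0.113707)–(1.255, 1.255, 0.29486)  len=0.4734
  (v6,v9,v10) [-++] → (0.817664, 1.255, 0.113707)–(0.543166, 1.255, 0)  len=0.2971
  (v6,v10,v7) [-++] → (0.543166, 1.255, 0)–(1.255, 1.255, -0.29486)  len=0.7705
  (v10,v13,v14) [++-] → (-1.255, 1.255, 0.29486)–(-0.543166, 1.255, 0)  len=0.7705
  (v10,v14,v11) [+-+] → (-0.543166, 1.255, 0)–(-0.817664, 1.255, -0.113707)  len=0.2971
  (v11,v14,v15) [+-+] → (-0.817664, 1.255, -0.113707)–(-1.255, 1.255, -0.29486)  len=0.4734
  (v12,v16,v13) [+-+] → (-2.00015, 1.255, 0)–(-1.53868, 1.255, 0.461462)  len=0.6526
  (v13,v16,v17) [+--] → (-1.53868, 1.255, 0.461462)–(-1.48014, 1.255, 0.52)  len=0.0828
  (v13,v17,v14) [+--] → (-1.48014, 1.255, 0.52)–(-1.255, 1.255, 0.29486)  len=0.3184
  (v14,v18,v15) [--+] → (-1.42161, 1.255, -0.461462)–(-1.255, 1.255, -0.29486)  len=0.2356
  (v15,v18,v19) [+--] → (-1.42161, 1.255, -0.461462)–(-1.48014, 1.255, -0.52)  len=0.0828
  (v15,v19,v12) [+-+] → (-1.48014, 1.255, -0.52)–(-1.84639, 1.255, -0.153762)  len=0.5179
  (v12,v19,v16) [+--] → (-1.84639, 1.255, -0.153762)–(-2.00015, 1.255, 0)  len=0.2175

Chained into 2 loop(s):
  loop 1: 10 segments, perimeter = 3.6486
  loop 2: 10 segments, perimeter = 3.6486
Total perimeter = 7.297
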